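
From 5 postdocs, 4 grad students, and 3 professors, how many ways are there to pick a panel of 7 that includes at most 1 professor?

288

Split by how many professors are chosen (0 through 1).
Sum: C(3,0)·C(9,7) + C(3,1)·C(9,6) = 36 + 252 = 288.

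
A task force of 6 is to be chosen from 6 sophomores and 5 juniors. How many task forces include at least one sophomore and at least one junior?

With no constraint there are C(11,6) = 462 possible selections.
Subtract selections that omit an entire group: no sophomores → C(5,6) = 0; no juniors → C(6,6) = 1.
Both groups omitted at once is impossible, so 462 − 1 = 461.

461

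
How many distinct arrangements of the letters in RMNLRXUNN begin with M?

Fix M in the first position and arrange the remaining 8 letters.
Those 8 letters have N appearing 3 times and R appearing twice, giving (8)!/(3!·2!) = 3360.

3360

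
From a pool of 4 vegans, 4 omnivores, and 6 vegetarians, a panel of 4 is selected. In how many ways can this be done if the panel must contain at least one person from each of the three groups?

528

With no constraint there are C(14,4) = 1001 possible selections.
Subtract selections that omit an entire group: no vegans → C(10,4) = 210; no omnivores → C(10,4) = 210; no vegetarians → C(8,4) = 70.
Add back selections omitting two groups (i.e. drawn from a single group): C(4,4) + C(4,4) + C(6,4) = 17.
By inclusion–exclusion: 1001 − 490 + 17 = 528.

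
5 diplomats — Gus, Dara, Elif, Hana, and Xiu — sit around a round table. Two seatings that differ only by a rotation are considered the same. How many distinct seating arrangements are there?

Around a circle, 5 distinct people have 5!/5 = (4)! = 24 rotationally distinct seatings.

24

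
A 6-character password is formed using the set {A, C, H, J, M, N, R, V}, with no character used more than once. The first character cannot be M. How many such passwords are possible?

17640

The first character has 8−1 = 7 choices (anything except M).
The remaining 5 characters are filled from the other 7 symbols without repetition: 7 × 6 × 5 × 4 × 3 = 2520.
Total: 7 × 2520 = 17640.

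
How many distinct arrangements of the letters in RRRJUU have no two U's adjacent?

There are 6!/(3!·2!) = 60 arrangements of RRRJUU in total.
If the two U's are adjacent, glue them into one block, leaving 5 items to arrange: (5)!/(3!) = 20 ways.
Hence 60 − 20 = 40.

40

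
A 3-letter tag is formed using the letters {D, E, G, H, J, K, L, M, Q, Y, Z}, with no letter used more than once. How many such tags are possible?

990

With no repetition, fill the 3 letters in order: 11 choices, then 10, down to 9.
That product is 11 × 10 × 9 = 990.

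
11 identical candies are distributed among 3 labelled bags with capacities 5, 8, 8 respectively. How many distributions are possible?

45

Without the upper bounds there are C(13,2) = 78 ways to split 11 among 3 bags.
Subtract solutions that violate a single cap (substitute x_i' = x_i − (cap_i+1)): x_1 ≥ 6 gives C(7,2) = 21; x_2 ≥ 9 gives C(4,2) = 6; x_3 ≥ 9 gives C(4,2) = 6. Together 33.
No two caps can be exceeded simultaneously, so the pair terms are all 0.
By inclusion–exclusion the count is 78 − 33 + 0 = 45.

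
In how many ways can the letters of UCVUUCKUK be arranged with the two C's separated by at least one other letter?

Total arrangements of UCVUUCKUK: 9!/(4!·2!·2!) = 3780.
Arrangements with the C's together: treat CC as one letter, giving (8)!/(4!·2!) = 840.
Hence 3780 − 840 = 2940.

2940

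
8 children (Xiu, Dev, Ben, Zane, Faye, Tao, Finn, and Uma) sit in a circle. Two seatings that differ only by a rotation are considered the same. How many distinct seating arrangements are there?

Fix one person's seat to break rotational symmetry; the remaining 7 people can be arranged in (7)! = 5040 ways.

5040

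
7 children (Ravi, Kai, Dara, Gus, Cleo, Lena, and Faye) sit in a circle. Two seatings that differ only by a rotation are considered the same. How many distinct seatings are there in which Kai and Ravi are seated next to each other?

Treat {Kai, Ravi} as one unit (2 internal orders) and seat the resulting 6 units around the table: (5)! circular arrangements.
So 2 × (5)! = 2 × 120 = 240.

240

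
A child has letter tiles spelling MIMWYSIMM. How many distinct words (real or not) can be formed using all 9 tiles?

7560

MIMWYSIMM has 9 letters with I appearing twice and M appearing 4 times.
Dividing 9! = 362880 by 4!·2! = 48 for the repeated letters gives 7560.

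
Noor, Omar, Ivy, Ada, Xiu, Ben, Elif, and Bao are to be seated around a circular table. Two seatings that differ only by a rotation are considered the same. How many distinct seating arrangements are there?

5040

Seat Noor anywhere (absorbing the rotational symmetry), then permute the other 7: (7)! = 5040.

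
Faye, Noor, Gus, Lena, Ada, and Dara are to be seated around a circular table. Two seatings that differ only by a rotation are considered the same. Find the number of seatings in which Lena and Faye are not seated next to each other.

72

Without the restriction there are (5)! = 120 seatings.
Those with Lena next to Faye: fuse the pair into one unit and seat 5 units around a circle — 2·(4)! = 48.
Subtracting, 120 − 48 = 72.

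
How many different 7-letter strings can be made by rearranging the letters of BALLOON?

1260

Letter multiplicities in BALLOON: A×1, B×1, L×2, N×1, O×2.
Dividing 7! = 5040 by 2!·2! = 4 for the repeated letters gives 1260.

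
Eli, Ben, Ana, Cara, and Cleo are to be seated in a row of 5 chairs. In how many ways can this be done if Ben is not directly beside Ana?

There are 5! = 120 arrangements in all. If Ben and Ana are adjacent, merging them into one block gives 2·(4)! = 48 arrangements.
So 120 − 48 = 72 arrangements keep them apart.

72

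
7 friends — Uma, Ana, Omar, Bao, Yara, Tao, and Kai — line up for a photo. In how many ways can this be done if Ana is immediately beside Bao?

1440

Place the 5 others and the Ana-Bao pair as 6 objects in a line; the pair has 2 internal arrangements.
So the count is 2·(6)! = 1440.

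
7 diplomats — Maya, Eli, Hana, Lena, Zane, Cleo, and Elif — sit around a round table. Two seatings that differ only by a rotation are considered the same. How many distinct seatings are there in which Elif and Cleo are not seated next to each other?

Without the restriction there are (6)! = 720 seatings.
Seatings with Elif beside Cleo: treat them as a block with 2 internal orders, giving 2 × (5)! = 240.
Subtracting, 720 − 240 = 480.

480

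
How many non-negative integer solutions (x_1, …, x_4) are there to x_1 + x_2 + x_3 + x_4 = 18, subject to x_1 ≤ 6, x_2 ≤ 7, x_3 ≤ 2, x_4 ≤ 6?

Without the upper bounds there are C(21,3) = 1330 ways to split 18 among 4 variables.
Subtract solutions that violate a single cap (substitute x_i' = x_i − (cap_i+1)): x_1 ≥ 7 gives C(14,3) = 364; x_2 ≥ 8 gives C(13,3) = 286; x_3 ≥ 3 gives C(18,3) = 816; x_4 ≥ 7 gives C(14,3) = 364. Together 1830.
Add back pairs where two caps are both exceeded: 20 + 165 + 35 + 120 + 20 + 165 = 525.
Subtract triples: 1 + 0 + 4 + 1 = 6.
By inclusion–exclusion the count is 1330 − 1830 + 525 − 6 = 19.

19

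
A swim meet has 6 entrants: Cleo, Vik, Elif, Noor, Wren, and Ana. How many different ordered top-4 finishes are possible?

There are 6 choices for 1st place, 5 for 2nd, and so on down to 3 for position 4.
That gives 6 × 5 × 4 × 3 = 360.

360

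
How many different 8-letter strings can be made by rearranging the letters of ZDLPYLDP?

ZDLPYLDP has 8 letters with D appearing twice, L appearing twice, and P appearing twice.
Dividing 8! = 40320 by 2!·2!·2! = 8 for the repeated letters gives 5040.

5040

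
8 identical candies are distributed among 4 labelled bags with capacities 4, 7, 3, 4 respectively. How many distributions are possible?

89

Without the upper bounds there are C(11,3) = 165 ways to split 8 among 4 bags.
Subtract solutions that violate a single cap (substitute x_i' = x_i − (cap_i+1)): x_1 ≥ 5 gives C(6,3) = 20; x_2 ≥ 8 gives C(3,3) = 1; x_3 ≥ 4 gives C(7,3) = 35; x_4 ≥ 5 gives C(6,3) = 20. Together 76.
No two caps can be exceeded simultaneously, so the pair terms are all 0.
By inclusion–exclusion the count is 165 − 76 + 0 = 89.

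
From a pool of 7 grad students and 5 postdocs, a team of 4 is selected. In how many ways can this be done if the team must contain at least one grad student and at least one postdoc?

455

With no constraint there are C(12,4) = 495 possible selections.
Selections missing a whole group: no grad students → C(5,4) = 5; no postdocs → C(7,4) = 35.
Both groups omitted at once is impossible, so 495 − 40 = 455.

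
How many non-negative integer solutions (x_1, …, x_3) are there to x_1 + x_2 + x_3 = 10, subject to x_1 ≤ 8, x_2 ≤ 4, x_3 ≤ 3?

Ignoring the caps, the number of non-negative solutions to x_1+…+x_3 = 10 is C(12,2) = 66.
Subtract solutions that violate a single cap (substitute x_i' = x_i − (cap_i+1)): x_1 ≥ 9 gives C(3,2) = 3; x_2 ≥ 5 gives C(7,2) = 21; x_3 ≥ 4 gives C(8,2) = 28. Together 52.
Add back pairs where two caps are both exceeded: 0 + 0 + 3 = 3.
By inclusion–exclusion the count is 66 − 52 + 3 = 17.

17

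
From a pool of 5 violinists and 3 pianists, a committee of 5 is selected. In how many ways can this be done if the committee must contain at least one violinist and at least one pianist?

Unrestricted: C(8,5) = 56 ways to pick any 5 of the 8.
Selections missing a whole group: no violinists → C(3,5) = 0; no pianists → C(5,5) = 1.
Both groups omitted at once is impossible, so 56 − 1 = 55.

55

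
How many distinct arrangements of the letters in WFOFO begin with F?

12

With the first slot taken by F, it remains to arrange the other 4 letters (WOFO).
Those 4 letters have O appearing twice, giving (4)!/(2!) = 12.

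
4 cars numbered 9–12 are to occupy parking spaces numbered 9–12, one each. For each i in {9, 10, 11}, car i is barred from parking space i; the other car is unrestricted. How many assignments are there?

11

Let Aᵢ (for i ∈ {9, 10, 11}) be the placements that put car i in its forbidden parking space. Any j of these fix j positions, leaving (4−j)! ways to fill the rest, and there are C(3,j) ways to pick which j.
By inclusion–exclusion, the number of valid placements is Σ_{j=0}^{3} (−1)^j C(3,j)·(4−j)!.
Computing: 24 − 18 + 6 − 1 = 11.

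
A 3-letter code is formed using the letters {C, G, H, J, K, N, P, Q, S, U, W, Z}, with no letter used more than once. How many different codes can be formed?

Choose and order 3 of the 12 symbols: the first letter has 12 options, the next 11, then 10.
12 × 11 × 10 = 1320.

1320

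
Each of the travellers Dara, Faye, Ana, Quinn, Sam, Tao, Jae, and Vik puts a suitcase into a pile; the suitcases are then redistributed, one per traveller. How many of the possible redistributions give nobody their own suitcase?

Let Aᵢ be the assignments in which traveller i gets their own suitcase. We want the size of the complement of A₁∪…∪A_8.
By inclusion–exclusion this is Σ_{j=0}^{8} (−1)^j C(8,j)·(8−j)!.
Computing: 40320 − 40320 + 20160 − 6720 + 1680 − 336 + 56 − 8 + 1 = 14833.

14833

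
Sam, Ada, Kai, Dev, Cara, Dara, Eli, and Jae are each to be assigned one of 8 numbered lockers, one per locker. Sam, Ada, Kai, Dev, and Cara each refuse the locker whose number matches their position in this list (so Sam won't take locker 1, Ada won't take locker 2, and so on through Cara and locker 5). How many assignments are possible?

Let Aᵢ (for 1 ≤ i ≤ 5) be the placements that put person i in their forbidden locker. Any j of these fix j positions, leaving (8−j)! ways to fill the rest, and there are C(5,j) ways to pick which j.
By inclusion–exclusion, the number of valid placements is Σ_{j=0}^{5} (−1)^j C(5,j)·(8−j)!.
Computing: 40320 − 25200 + 7200 − 1200 + 120 − 6 = 21234.

21234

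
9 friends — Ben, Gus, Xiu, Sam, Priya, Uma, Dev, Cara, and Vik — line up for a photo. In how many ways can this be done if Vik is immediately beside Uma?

Glue Vik and Uma into one block (2 internal orders), leaving 8 units to arrange in a row.
That gives 2 × 8! = 2 × 40320 = 80640.

80640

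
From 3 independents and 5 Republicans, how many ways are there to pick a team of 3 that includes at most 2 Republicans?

46

Split by how many Republicans are chosen (0 through 2).
Sum: C(5,0)·C(3,3) + C(5,1)·C(3,2) + C(5,2)·C(3,1) = 1 + 15 + 30 = 46.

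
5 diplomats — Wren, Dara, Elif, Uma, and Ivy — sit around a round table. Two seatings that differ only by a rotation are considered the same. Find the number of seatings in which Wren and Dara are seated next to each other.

12

Treat {Wren, Dara} as one unit (2 internal orders) and seat the resulting 4 units around the table: (3)! circular arrangements.
So 2 × (3)! = 2 × 6 = 12.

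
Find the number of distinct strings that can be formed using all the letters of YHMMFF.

Letter multiplicities in YHMMFF: F×2, H×1, M×2, Y×1.
The number of distinct arrangements is 6!/(2!·2!) = 720/4 = 180.

180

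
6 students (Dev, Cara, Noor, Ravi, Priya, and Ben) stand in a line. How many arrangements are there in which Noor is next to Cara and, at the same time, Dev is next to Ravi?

96

Treat {Noor,Cara} as one block (2 orders) and {Dev,Ravi} as another (2 orders).
That leaves 4 units to arrange: 2 × 2 × 4! = 4 × 24 = 96.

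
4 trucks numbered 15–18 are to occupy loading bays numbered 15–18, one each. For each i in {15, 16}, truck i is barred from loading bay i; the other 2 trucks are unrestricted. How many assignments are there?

Let Aᵢ (for i ∈ {15, 16}) be the placements that put truck i in its forbidden loading bay. Any j of these fix j positions, leaving (4−j)! ways to fill the rest, and there are C(2,j) ways to pick which j.
By inclusion–exclusion, the number of valid placements is Σ_{j=0}^{2} (−1)^j C(2,j)·(4−j)!.
Computing: 24 − 12 + 2 = 14.

14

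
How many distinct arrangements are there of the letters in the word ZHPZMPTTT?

The 9 letters of ZHPZMPTTT have repeats: P appearing twice, T appearing 3 times, and Z appearing twice.
So there are 9! / (3!·2!·2!) = 15120 distinguishable arrangements.

15120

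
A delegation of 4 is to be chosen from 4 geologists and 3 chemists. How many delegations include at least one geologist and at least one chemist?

With no constraint there are C(7,4) = 35 possible selections.
Subtract selections that omit an entire group: no geologists → C(3,4) = 0; no chemists → C(4,4) = 1.
Both groups omitted at once is impossible, so 35 − 1 = 34.

34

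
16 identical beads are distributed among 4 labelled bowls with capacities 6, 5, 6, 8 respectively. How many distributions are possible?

By stars and bars, unrestricted non-negative solutions to x_1+…+x_4 = 16 number C(16+3,3) = 969.
Subtract solutions that violate a single cap (substitute x_i' = x_i − (cap_i+1)): x_1 ≥ 7 gives C(12,3) = 220; x_2 ≥ 6 gives C(13,3) = 286; x_3 ≥ 7 gives C(12,3) = 220; x_4 ≥ 9 gives C(10,3) = 120. Together 846.
Add back pairs where two caps are both exceeded: 20 + 10 + 1 + 20 + 4 + 1 = 56.
By inclusion–exclusion the count is 969 − 846 + 56 = 179.

179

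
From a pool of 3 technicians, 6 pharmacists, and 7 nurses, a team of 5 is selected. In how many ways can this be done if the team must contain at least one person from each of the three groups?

With no constraint there are C(16,5) = 4368 possible selections.
Subtract selections that omit an entire group: no technicians → C(13,5) = 1287; no pharmacists → C(10,5) = 252; no nurses → C(9,5) = 126.
Add back selections omitting two groups (i.e. drawn from a single group): C(3,5) + C(6,5) + C(7,5) = 27.
By inclusion–exclusion: 4368 − 1665 + 27 = 2730.

2730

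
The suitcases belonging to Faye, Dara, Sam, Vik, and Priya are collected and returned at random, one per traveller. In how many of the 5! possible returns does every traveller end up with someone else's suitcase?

44

Count assignments avoiding every fixed point. For any j of the 5 travellers fixed to their own suitcase, the other 5−j can be arranged in (5−j)! ways.
By inclusion–exclusion this is Σ_{j=0}^{5} (−1)^j C(5,j)·(5−j)!.
Computing: 120 − 120 + 60 − 20 + 5 − 1 = 44.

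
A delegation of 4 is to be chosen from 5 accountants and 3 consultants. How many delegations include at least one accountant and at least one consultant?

65

Unrestricted: C(8,4) = 70 ways to pick any 4 of the 8.
Subtract selections that omit an entire group: no accountants → C(3,4) = 0; no consultants → C(5,4) = 5.
Both groups omitted at once is impossible, so 70 − 5 = 65.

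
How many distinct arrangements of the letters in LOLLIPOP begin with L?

Fix L in the first position and arrange the remaining 7 letters.
Those 7 letters have L appearing twice, O appearing twice, and P appearing twice, giving (7)!/(2!·2!·2!) = 630.

630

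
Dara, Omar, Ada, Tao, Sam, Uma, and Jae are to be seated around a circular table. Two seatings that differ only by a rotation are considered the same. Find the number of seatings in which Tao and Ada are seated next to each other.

Glue Tao and Ada into a block (2 internal orders). Seating 6 units around a circle gives (5)! arrangements.
So 2 × (5)! = 2 × 120 = 240.

240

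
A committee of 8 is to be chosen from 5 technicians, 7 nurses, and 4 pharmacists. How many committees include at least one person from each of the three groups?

12201

Unrestricted: C(16,8) = 12870 ways to pick any 8 of the 16.
Selections missing a whole group: no technicians → C(11,8) = 165; no nurses → C(9,8) = 9; no pharmacists → C(12,8) = 495.
Add back selections omitting two groups (i.e. drawn from a single group): C(5,8) + C(7,8) + C(4,8) = 0.
By inclusion–exclusion: 12870 − 669 + 0 = 12201.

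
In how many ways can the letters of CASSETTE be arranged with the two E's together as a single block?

Treat the 2 copies of E as a single block. The multiset to arrange is then {EE, A, C, S, S, T, T}, 7 items in all.
That gives (7)!/(2!·2!) = 1260 arrangements.

1260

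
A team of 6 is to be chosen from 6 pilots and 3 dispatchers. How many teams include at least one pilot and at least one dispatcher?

With no constraint there are C(9,6) = 84 possible selections.
Selections missing a whole group: no pilots → C(3,6) = 0; no dispatchers → C(6,6) = 1.
Both groups omitted at once is impossible, so 84 − 1 = 83.

83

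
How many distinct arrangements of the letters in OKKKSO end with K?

30

With the last slot taken by K, it remains to arrange the other 5 letters (OKKSO).
Those 5 letters have K appearing twice and O appearing twice, giving (5)!/(2!·2!) = 30.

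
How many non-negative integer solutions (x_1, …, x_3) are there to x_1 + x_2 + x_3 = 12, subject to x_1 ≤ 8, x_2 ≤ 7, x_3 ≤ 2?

By stars and bars, unrestricted non-negative solutions to x_1+…+x_3 = 12 number C(12+2,2) = 91.
Subtract solutions that violate a single cap (substitute x_i' = x_i − (cap_i+1)): x_1 ≥ 9 gives C(5,2) = 10; x_2 ≥ 8 gives C(6,2) = 15; x_3 ≥ 3 gives C(11,2) = 55. Together 80.
Add back pairs where two caps are both exceeded: 0 + 1 + 3 = 4.
By inclusion–exclusion the count is 91 − 80 + 4 = 15.

15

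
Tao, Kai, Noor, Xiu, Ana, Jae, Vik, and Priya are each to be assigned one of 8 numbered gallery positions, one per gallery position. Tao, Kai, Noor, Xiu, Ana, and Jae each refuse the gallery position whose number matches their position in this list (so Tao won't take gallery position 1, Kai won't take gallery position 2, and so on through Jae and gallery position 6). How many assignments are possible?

Let Aᵢ (for 1 ≤ i ≤ 6) be the placements that put person i in their forbidden gallery position. Any j of these fix j positions, leaving (8−j)! ways to fill the rest, and there are C(6,j) ways to pick which j.
By inclusion–exclusion, the number of valid placements is Σ_{j=0}^{6} (−1)^j C(6,j)·(8−j)!.
Computing: 40320 − 30240 + 10800 − 2400 + 360 − 36 + 2 = 18806.

18806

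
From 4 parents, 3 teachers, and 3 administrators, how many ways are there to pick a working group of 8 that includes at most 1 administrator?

Split by how many administrators are chosen (0 through 1).
Sum: C(3,0)·C(7,8) + C(3,1)·C(7,7) = 0 + 3 = 3.

3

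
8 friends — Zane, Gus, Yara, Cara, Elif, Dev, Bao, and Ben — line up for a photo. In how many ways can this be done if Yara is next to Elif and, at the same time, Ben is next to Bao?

2880

Treat {Yara,Elif} as one block (2 orders) and {Ben,Bao} as another (2 orders).
That leaves 6 units to arrange: 2 × 2 × 6! = 4 × 720 = 2880.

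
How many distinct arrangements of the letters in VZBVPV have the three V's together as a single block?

Treat the 3 copies of V as a single block. The multiset to arrange is then {VVV, B, P, Z}, 4 items in all.
All 4 items are distinct, so there are (4)! = 24 arrangements.

24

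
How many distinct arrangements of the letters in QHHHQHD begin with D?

With the first slot taken by D, it remains to arrange the other 6 letters (QHHHQH).
Those 6 letters have H appearing 4 times and Q appearing twice, giving (6)!/(4!·2!) = 15.

15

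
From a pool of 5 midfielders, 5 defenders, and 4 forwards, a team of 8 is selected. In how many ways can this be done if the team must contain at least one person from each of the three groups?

2940

Total 8-person selections from all 14: C(14,8) = 3003.
Selections missing a whole group: no midfielders → C(9,8) = 9; no defenders → C(9,8) = 9; no forwards → C(10,8) = 45.
Add back selections omitting two groups (i.e. drawn from a single group): C(5,8) + C(5,8) + C(4,8) = 0.
By inclusion–exclusion: 3003 − 63 + 0 = 2940.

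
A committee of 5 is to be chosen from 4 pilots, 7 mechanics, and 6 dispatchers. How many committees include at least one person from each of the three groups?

4214

With no constraint there are C(17,5) = 6188 possible selections.
Selections missing a whole group: no pilots → C(13,5) = 1287; no mechanics → C(10,5) = 252; no dispatchers → C(11,5) = 462.
Add back selections omitting two groups (i.e. drawn from a single group): C(4,5) + C(7,5) + C(6,5) = 27.
By inclusion–exclusion: 6188 − 2001 + 27 = 4214.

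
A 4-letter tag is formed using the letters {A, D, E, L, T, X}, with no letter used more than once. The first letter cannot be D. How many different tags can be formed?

The first letter has 6−1 = 5 choices (anything except D).
The remaining 3 letters are filled from the other 5 symbols without repetition: 5 × 4 × 3 = 60.
Total: 5 × 60 = 300.

300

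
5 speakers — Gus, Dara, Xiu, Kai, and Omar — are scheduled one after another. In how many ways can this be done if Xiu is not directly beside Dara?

There are 5! = 120 arrangements in all. If Xiu and Dara are adjacent, merging them into one block gives 2·(4)! = 48 arrangements.
So 120 − 48 = 72 arrangements keep them apart.

72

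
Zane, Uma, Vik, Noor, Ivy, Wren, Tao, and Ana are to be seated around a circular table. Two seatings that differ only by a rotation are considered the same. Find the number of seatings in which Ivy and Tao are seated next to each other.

Glue Ivy and Tao into a block (2 internal orders). Seating 7 units around a circle gives (6)! arrangements.
So 2 × (6)! = 2 × 720 = 1440.

1440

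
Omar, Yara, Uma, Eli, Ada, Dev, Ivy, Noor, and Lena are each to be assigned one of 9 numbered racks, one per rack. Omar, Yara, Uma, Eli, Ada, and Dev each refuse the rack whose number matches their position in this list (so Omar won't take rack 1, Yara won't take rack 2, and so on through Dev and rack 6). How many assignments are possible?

183822

Let Aᵢ (for 1 ≤ i ≤ 6) be the placements that put person i in their forbidden rack. Any j of these fix j positions, leaving (9−j)! ways to fill the rest, and there are C(6,j) ways to pick which j.
By inclusion–exclusion, the number of valid placements is Σ_{j=0}^{6} (−1)^j C(6,j)·(9−j)!.
Computing: 362880 − 241920 + 75600 − 14400 + 1800 − 144 + 6 = 183822.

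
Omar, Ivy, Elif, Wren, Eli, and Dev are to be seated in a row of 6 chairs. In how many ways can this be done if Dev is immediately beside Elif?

240

Treat {Dev, Elif} as a single unit. There are 5 units to order, and the pair itself can be ordered 2 ways.
So the count is 2·(5)! = 240.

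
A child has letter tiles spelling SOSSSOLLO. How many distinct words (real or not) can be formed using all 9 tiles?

SOSSSOLLO has 9 letters with L appearing twice, O appearing 3 times, and S appearing 4 times.
The number of distinct arrangements is 9!/(4!·3!·2!) = 362880/288 = 1260.

1260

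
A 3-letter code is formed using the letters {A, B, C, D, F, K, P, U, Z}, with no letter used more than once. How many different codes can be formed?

This is a permutation of 3 out of 9: P(9,3) = 9!/6!.
That product is 9 × 8 × 7 = 504.

504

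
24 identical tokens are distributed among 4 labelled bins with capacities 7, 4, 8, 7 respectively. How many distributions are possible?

Ignoring the caps, the number of non-negative solutions to x_1+…+x_4 = 24 is C(27,3) = 2925.
Subtract solutions that violate a single cap (substitute x_i' = x_i − (cap_i+1)): x_1 ≥ 8 gives C(19,3) = 969; x_2 ≥ 5 gives C(22,3) = 1540; x_3 ≥ 9 gives C(18,3) = 816; x_4 ≥ 8 gives C(19,3) = 969. Together 4294.
Add back pairs where two caps are both exceeded: 364 + 120 + 165 + 286 + 364 + 120 = 1419.
Subtract triples: 10 + 20 + 0 + 10 = 40.
By inclusion–exclusion the count is 2925 − 4294 + 1419 − 40 = 10.

10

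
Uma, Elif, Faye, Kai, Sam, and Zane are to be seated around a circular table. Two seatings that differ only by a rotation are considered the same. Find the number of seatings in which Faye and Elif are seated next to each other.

Treat {Faye, Elif} as one unit (2 internal orders) and seat the resulting 5 units around the table: (4)! circular arrangements.
So 2 × (4)! = 2 × 24 = 48.

48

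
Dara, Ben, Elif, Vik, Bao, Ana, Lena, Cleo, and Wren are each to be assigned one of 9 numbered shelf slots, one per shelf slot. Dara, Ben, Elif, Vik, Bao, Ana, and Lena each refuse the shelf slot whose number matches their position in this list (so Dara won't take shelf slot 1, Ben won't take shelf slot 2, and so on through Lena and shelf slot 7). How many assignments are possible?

Let Aᵢ (for 1 ≤ i ≤ 7) be the placements that put person i in their forbidden shelf slot. Any j of these fix j positions, leaving (9−j)! ways to fill the rest, and there are C(7,j) ways to pick which j.
By inclusion–exclusion, the number of valid placements is Σ_{j=0}^{7} (−1)^j C(7,j)·(9−j)!.
Computing: 362880 − 282240 + 105840 − 25200 + 4200 − 504 + 42 − 2 = 165016.

165016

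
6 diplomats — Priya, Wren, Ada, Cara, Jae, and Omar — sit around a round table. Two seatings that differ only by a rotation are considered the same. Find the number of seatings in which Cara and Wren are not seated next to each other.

72

All circular seatings of 6 people number (5)! = 120.
Seatings with Cara beside Wren: treat them as a block with 2 internal orders, giving 2 × (4)! = 48.
Subtracting, 120 − 48 = 72.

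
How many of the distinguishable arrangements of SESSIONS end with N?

210

Fix N in the last position and arrange the remaining 7 letters.
Those 7 letters have S appearing 4 times, giving (7)!/(4!) = 210.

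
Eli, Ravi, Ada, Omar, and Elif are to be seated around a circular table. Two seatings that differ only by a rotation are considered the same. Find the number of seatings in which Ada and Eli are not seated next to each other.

All circular seatings of 5 people number (4)! = 24.
Seatings with Ada beside Eli: treat them as a block with 2 internal orders, giving 2 × (3)! = 12.
Subtracting, 24 − 12 = 12.

12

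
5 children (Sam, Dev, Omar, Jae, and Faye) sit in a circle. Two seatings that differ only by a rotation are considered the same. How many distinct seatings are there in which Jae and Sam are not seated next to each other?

12

Without the restriction there are (4)! = 24 seatings.
Seatings with Jae beside Sam: treat them as a block with 2 internal orders, giving 2 × (3)! = 12.
Subtracting, 24 − 12 = 12.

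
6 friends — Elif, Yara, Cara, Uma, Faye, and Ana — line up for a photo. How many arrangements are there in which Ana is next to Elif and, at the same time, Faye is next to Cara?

Treat {Ana,Elif} as one block (2 orders) and {Faye,Cara} as another (2 orders).
That leaves 4 units to arrange: 2 × 2 × 4! = 4 × 24 = 96.

96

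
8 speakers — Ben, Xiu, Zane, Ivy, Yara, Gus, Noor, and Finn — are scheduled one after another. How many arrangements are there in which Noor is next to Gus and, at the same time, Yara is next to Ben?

2880

Treat {Noor,Gus} as one block (2 orders) and {Yara,Ben} as another (2 orders).
That leaves 6 units to arrange: 2 × 2 × 6! = 4 × 720 = 2880.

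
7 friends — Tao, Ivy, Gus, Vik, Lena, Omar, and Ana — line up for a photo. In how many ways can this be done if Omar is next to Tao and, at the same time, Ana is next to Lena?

Treat {Omar,Tao} as one block (2 orders) and {Ana,Lena} as another (2 orders).
That leaves 5 units to arrange: 2 × 2 × 5! = 4 × 120 = 480.

480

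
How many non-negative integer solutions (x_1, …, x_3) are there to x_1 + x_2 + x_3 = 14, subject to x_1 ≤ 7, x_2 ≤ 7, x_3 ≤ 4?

Ignoring the caps, the number of non-negative solutions to x_1+…+x_3 = 14 is C(16,2) = 120.
Subtract solutions that violate a single cap (substitute x_i' = x_i − (cap_i+1)): x_1 ≥ 8 gives C(8,2) = 28; x_2 ≥ 8 gives C(8,2) = 28; x_3 ≥ 5 gives C(11,2) = 55. Together 111.
Add back pairs where two caps are both exceeded: 0 + 3 + 3 = 6.
By inclusion–exclusion the count is 120 − 111 + 6 = 15.

15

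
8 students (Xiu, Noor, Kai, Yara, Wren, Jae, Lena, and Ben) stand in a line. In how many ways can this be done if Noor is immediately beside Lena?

10080

Glue Noor and Lena into one block (2 internal orders), leaving 7 units to arrange in a row.
So the count is 2·(7)! = 10080.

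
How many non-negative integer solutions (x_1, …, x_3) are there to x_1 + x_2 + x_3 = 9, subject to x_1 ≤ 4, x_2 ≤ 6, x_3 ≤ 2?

9

By stars and bars, unrestricted non-negative solutions to x_1+…+x_3 = 9 number C(9+2,2) = 55.
Subtract solutions that violate a single cap (substitute x_i' = x_i − (cap_i+1)): x_1 ≥ 5 gives C(6,2) = 15; x_2 ≥ 7 gives C(4,2) = 6; x_3 ≥ 3 gives C(8,2) = 28. Together 49.
Add back pairs where two caps are both exceeded: 0 + 3 + 0 = 3.
By inclusion–exclusion the count is 55 − 49 + 3 = 9.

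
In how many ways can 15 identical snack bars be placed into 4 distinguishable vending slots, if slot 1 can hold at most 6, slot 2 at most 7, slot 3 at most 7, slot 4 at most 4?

Ignoring the caps, the number of non-negative solutions to x_1+…+x_4 = 15 is C(18,3) = 816.
Subtract solutions that violate a single cap (substitute x_i' = x_i − (cap_i+1)): x_1 ≥ 7 gives C(11,3) = 165; x_2 ≥ 8 gives C(10,3) = 120; x_3 ≥ 8 gives C(10,3) = 120; x_4 ≥ 5 gives C(13,3) = 286. Together 691.
Add back pairs where two caps are both exceeded: 1 + 1 + 20 + 0 + 10 + 10 = 42.
By inclusion–exclusion the count is 816 − 691 + 42 = 167.

167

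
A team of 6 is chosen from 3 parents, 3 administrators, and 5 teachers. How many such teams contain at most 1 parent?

196

Split by how many parents are chosen (0 through 1).
Sum: C(3,0)·C(8,6) + C(3,1)·C(8,5) = 28 + 168 = 196.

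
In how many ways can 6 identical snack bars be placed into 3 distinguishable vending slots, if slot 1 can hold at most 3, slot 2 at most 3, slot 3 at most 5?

15

By stars and bars, unrestricted non-negative solutions to x_1+…+x_3 = 6 number C(6+2,2) = 28.
Subtract solutions that violate a single cap (substitute x_i' = x_i − (cap_i+1)): x_1 ≥ 4 gives C(4,2) = 6; x_2 ≥ 4 gives C(4,2) = 6; x_3 ≥ 6 gives C(2,2) = 1. Together 13.
No two caps can be exceeded simultaneously, so the pair terms are all 0.
By inclusion–exclusion the count is 28 − 13 + 0 = 15.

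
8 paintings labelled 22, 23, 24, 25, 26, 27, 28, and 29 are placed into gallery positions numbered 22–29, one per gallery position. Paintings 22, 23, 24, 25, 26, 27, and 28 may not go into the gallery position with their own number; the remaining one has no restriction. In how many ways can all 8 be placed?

16687

Let Aᵢ (for 22 ≤ i ≤ 28) be the placements that put painting i in its forbidden gallery position. Any j of these fix j positions, leaving (8−j)! ways to fill the rest, and there are C(7,j) ways to pick which j.
By inclusion–exclusion, the number of valid placements is Σ_{j=0}^{7} (−1)^j C(7,j)·(8−j)!.
Computing: 40320 − 35280 + 15120 − 4200 + 840 − 126 + 14 − 1 = 16687.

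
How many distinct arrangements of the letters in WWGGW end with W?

With the last slot taken by W, it remains to arrange the other 4 letters (WGGW).
Those 4 letters have G appearing twice and W appearing twice, giving (4)!/(2!·2!) = 6.

6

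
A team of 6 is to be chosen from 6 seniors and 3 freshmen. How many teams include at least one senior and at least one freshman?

83

Total 6-person selections from all 9: C(9,6) = 84.
Selections missing a whole group: no seniors → C(3,6) = 0; no freshmen → C(6,6) = 1.
Both groups omitted at once is impossible, so 84 − 1 = 83.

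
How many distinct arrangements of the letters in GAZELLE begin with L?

360

Fix L in the first position and arrange the remaining 6 letters.
Those 6 letters have E appearing twice, giving (6)!/(2!) = 360.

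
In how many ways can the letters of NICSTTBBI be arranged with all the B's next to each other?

Treat the 2 copies of B as a single block. The multiset to arrange is then {BB, C, I, I, N, S, T, T}, 8 items in all.
That gives (8)!/(2!·2!) = 10080 arrangements.

10080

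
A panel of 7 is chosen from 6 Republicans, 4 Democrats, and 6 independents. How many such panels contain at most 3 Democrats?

Split by how many Democrats are chosen (0 through 3).
Sum: C(4,0)·C(12,7) + C(4,1)·C(12,6) + C(4,2)·C(12,5) + C(4,3)·C(12,4) = 792 + 3696 + 4752 + 1980 = 11220.

11220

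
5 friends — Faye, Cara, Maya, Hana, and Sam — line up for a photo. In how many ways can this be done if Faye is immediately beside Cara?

Glue Faye and Cara into one block (2 internal orders), leaving 4 units to arrange in a row.
That gives 2 × 4! = 2 × 24 = 48.

48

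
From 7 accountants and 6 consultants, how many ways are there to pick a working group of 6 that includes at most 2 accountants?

358

Split by how many accountants are chosen (0 through 2).
Sum: C(7,0)·C(6,6) + C(7,1)·C(6,5) + C(7,2)·C(6,4) = 1 + 42 + 315 = 358.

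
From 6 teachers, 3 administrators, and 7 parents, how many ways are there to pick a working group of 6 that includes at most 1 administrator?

5577

Split by how many administrators are chosen (0 through 1).
Sum: C(3,0)·C(13,6) + C(3,1)·C(13,5) = 1716 + 3861 = 5577.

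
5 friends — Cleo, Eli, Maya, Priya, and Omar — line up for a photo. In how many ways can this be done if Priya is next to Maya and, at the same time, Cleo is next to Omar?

24

Treat {Priya,Maya} as one block (2 orders) and {Cleo,Omar} as another (2 orders).
That leaves 3 units to arrange: 2 × 2 × 3! = 4 × 6 = 24.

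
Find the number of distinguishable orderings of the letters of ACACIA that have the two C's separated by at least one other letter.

40

There are 6!/(3!·2!) = 60 arrangements of ACACIA in total.
If the two C's are adjacent, glue them into one block, leaving 5 items to arrange: (5)!/(3!) = 20 ways.
Subtracting, 60 − 20 = 40 arrangements keep the C's apart.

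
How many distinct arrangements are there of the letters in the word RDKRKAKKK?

1512

RDKRKAKKK has 9 letters with K appearing 5 times and R appearing twice.
The number of distinct arrangements is 9!/(5!·2!) = 362880/240 = 1512.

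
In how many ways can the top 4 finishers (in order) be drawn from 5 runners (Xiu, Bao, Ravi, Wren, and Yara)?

120

There are 5 choices for 1st place, 4 for 2nd, and so on down to 2 for position 4.
That gives 5 × 4 × 3 × 2 = 120.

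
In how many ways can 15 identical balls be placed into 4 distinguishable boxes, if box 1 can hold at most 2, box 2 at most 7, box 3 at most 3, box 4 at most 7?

Ignoring the caps, the number of non-negative solutions to x_1+…+x_4 = 15 is C(18,3) = 816.
Subtract solutions that violate a single cap (substitute x_i' = x_i − (cap_i+1)): x_1 ≥ 3 gives C(15,3) = 455; x_2 ≥ 8 gives C(10,3) = 120; x_3 ≥ 4 gives C(14,3) = 364; x_4 ≥ 8 gives C(10,3) = 120. Together 1059.
Add back pairs where two caps are both exceeded: 35 + 165 + 35 + 20 + 0 + 20 = 275.
Subtract triples: 1 + 0 + 1 + 0 = 2.
By inclusion–exclusion the count is 816 − 1059 + 275 − 2 = 30.

30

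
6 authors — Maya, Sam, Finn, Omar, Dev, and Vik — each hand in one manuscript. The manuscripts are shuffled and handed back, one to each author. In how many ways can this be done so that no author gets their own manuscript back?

265

Count assignments avoiding every fixed point. For any j of the 6 authors fixed to their own manuscript, the other 6−j can be arranged in (6−j)! ways.
By inclusion–exclusion this is Σ_{j=0}^{6} (−1)^j C(6,j)·(6−j)!.
Computing: 720 − 720 + 360 − 120 + 30 − 6 + 1 = 265.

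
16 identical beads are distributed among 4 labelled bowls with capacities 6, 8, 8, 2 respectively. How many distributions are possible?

By stars and bars, unrestricted non-negative solutions to x_1+…+x_4 = 16 number C(16+3,3) = 969.
Subtract solutions that violate a single cap (substitute x_i' = x_i − (cap_i+1)): x_1 ≥ 7 gives C(12,3) = 220; x_2 ≥ 9 gives C(10,3) = 120; x_3 ≥ 9 gives C(10,3) = 120; x_4 ≥ 3 gives C(16,3) = 560. Together 1020.
Add back pairs where two caps are both exceeded: 1 + 1 + 84 + 0 + 35 + 35 = 156.
By inclusion–exclusion the count is 969 − 1020 + 156 = 105.

105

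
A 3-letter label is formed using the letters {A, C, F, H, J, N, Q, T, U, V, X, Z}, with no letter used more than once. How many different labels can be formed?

1320

This is a permutation of 3 out of 12: P(12,3) = 12!/9!.
That product is 12 × 11 × 10 = 1320.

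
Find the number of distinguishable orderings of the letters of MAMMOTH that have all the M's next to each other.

Treat the 3 copies of M as a single block. The multiset to arrange is then {MMM, A, H, O, T}, 5 items in all.
All 5 items are distinct, so there are (5)! = 120 arrangements.

120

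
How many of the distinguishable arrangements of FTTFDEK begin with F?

With the first slot taken by F, it remains to arrange the other 6 letters (TTFDEK).
Those 6 letters have T appearing twice, giving (6)!/(2!) = 360.

360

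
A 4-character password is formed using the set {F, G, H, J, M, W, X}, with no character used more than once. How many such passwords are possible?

840

Choose and order 4 of the 7 symbols: the first character has 7 options, the next 6, then 5, 4.
7 × 6 × 5 × 4 = 840.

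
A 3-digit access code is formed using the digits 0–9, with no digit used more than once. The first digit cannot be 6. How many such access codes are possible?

648

The first digit has 10−1 = 9 choices (anything except 6).
The remaining 2 digits are filled from the other 9 symbols without repetition: 9 × 8 = 72.
Total: 9 × 72 = 648.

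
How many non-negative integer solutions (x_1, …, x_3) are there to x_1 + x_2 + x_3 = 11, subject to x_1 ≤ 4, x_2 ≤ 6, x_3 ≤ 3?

6

By stars and bars, unrestricted non-negative solutions to x_1+…+x_3 = 11 number C(11+2,2) = 78.
Subtract solutions that violate a single cap (substitute x_i' = x_i − (cap_i+1)): x_1 ≥ 5 gives C(8,2) = 28; x_2 ≥ 7 gives C(6,2) = 15; x_3 ≥ 4 gives C(9,2) = 36. Together 79.
Add back pairs where two caps are both exceeded: 0 + 6 + 1 = 7.
By inclusion–exclusion the count is 78 − 79 + 7 = 6.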